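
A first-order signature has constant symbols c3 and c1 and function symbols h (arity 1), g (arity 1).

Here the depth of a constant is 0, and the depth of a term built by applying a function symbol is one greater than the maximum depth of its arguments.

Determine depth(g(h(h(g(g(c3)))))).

depth(g(c3)) = 1 + depth(c3) = 1 + 0 = 1
depth(g(g(c3))) = 1 + depth(g(c3)) = 1 + 1 = 2
depth(h(g(g(c3)))) = 1 + depth(g(g(c3))) = 1 + 2 = 3
depth(h(h(g(g(c3))))) = 1 + depth(h(g(g(c3)))) = 1 + 3 = 4
depth(g(h(h(g(g(c3)))))) = 1 + depth(h(h(g(g(c3))))) = 1 + 4 = 5

5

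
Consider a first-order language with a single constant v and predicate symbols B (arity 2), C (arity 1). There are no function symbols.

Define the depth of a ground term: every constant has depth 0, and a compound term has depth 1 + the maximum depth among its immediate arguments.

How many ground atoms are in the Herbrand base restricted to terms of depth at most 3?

2

First count ground terms of depth ≤ 3.
With no function symbols every ground term is a constant, so there is exactly 1 ground term at every depth bound.
N_0 = 1
N_1 = 1
N_2 = 1
N_3 = 1
So |H| = 1.
A ground atom is a predicate applied to a tuple of terms from H, so the count is the sum over predicates of |H|^arity:
  B: 1^2 = 1;  C: 1
Total ground atoms: 1 + 1 = 2.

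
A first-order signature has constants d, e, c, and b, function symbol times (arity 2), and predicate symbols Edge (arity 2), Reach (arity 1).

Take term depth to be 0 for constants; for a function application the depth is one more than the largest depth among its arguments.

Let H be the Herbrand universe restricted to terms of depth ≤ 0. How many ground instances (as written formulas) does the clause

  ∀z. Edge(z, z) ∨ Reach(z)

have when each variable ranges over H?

4

Ground terms of depth ≤ 0:
  Count level by level. With function symbols times/2, the terms of depth ≤ k are the 4 constants together with each function applied to depth-≤(k−1) tuples, so N_k = 4 + N_{k-1}^2.
  N_0 = 4
So there are 4 ground terms available for substitution.
The variable z ranges independently over the available ground terms, and distinct assignments produce distinct instances.
Number of ground instances = 4.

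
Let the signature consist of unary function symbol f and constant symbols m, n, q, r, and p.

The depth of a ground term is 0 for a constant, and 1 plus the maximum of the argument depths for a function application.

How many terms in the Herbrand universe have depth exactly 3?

5

Count level by level. With function symbols f/1, the terms of depth ≤ k are the 5 constants together with each function applied to depth-≤(k−1) tuples, so N_k = 5 + N_{k-1}.
N_0 = 5
N_1 = 5 + 5 = 10
N_2 = 5 + 10 = 15
N_3 = 5 + 15 = 20
Terms of depth exactly 3: N_3 − N_2 = 20 − 15 = 5.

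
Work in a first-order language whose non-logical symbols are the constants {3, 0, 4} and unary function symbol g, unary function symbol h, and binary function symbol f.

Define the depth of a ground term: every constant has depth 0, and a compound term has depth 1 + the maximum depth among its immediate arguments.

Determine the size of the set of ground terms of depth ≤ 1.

18

If N_k denotes the number of depth-≤k ground terms, the 3 constants give N_0 = 3, and each function symbol of arity r contributes N_{k-1}^r new terms at level k: N_k = 3 + N_{k-1} + N_{k-1} + N_{k-1}^2.
N_0 = 3
N_1 = 3 + 3 + 3 + 3^2 = 18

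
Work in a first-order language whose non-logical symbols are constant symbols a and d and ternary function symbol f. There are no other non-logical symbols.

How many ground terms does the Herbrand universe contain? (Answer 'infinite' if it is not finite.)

The signature has at least one function symbol (f, arity 3) and at least one constant (a).
Iterating f gives infinitely many distinct ground terms: a, f(a, a, a), f(f(a, a, a), f(a, a, a), f(a, a, a)), ...
So the Herbrand universe is infinite.

infinite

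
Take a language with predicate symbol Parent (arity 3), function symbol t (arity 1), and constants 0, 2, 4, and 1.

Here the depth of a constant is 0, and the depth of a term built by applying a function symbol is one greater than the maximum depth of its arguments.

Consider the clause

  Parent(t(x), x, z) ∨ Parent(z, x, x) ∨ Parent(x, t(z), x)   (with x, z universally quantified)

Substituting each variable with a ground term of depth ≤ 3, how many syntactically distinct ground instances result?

256

Ground terms of depth ≤ 3:
  Write N_k for the number of ground terms of depth ≤ k. A term of depth ≤ k is either a constant or a function symbol applied to arguments of depth ≤ k−1, so N_k = 4 + N_{k-1}.
  N_0 = 4
  N_1 = 4 + 4 = 8
  N_2 = 4 + 8 = 12
  N_3 = 4 + 12 = 16
So there are 16 ground terms available for substitution.
Each of x, z ranges independently over the available ground terms, and distinct assignments produce distinct instances.
Number of ground instances = 16^2 = 256.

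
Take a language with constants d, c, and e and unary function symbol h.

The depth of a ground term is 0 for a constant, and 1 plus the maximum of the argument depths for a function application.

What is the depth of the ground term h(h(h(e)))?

3

depth(h(e)) = 1 + depth(e) = 1 + 0 = 1
depth(h(h(e))) = 1 + depth(h(e)) = 1 + 1 = 2
depth(h(h(h(e)))) = 1 + depth(h(h(e))) = 1 + 2 = 3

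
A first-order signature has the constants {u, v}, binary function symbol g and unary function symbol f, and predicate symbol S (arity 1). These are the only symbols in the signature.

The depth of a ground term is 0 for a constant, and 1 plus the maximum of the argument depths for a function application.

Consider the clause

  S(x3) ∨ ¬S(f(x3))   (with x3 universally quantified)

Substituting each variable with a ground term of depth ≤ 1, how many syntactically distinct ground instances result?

8

Ground terms of depth ≤ 1:
  Let N_k = |{terms of depth ≤ k}|. Then N_0 = 2 and N_k = 2 + N_{k-1}^2 + N_{k-1} for k ≥ 1 (one summand per function symbol, arity giving the exponent).
  N_0 = 2
  N_1 = 2 + 2^2 + 2 = 8
  Explicitly: u, v, g(u, u), g(u, v), g(v, u), g(v, v), f(u), f(v).
So there are 8 ground terms available for substitution.
The variable x3 ranges independently over the available ground terms, and distinct assignments produce distinct instances.
Number of ground instances = 8.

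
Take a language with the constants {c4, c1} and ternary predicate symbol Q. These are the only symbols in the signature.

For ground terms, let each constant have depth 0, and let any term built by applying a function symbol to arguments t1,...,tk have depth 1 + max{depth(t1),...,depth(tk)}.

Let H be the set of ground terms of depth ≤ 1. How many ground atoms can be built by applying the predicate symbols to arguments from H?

8

First count ground terms of depth ≤ 1.
With no function symbols every ground term is a constant, so there are exactly 2 ground terms at every depth bound.
N_0 = 2
N_1 = 2
Explicitly: c4, c1.
So |H| = 2.
Ground atoms are formed by filling each argument slot of a predicate with a term from H, so an r-ary predicate gives |H|^r atoms:
  Q: 2^3 = 8
Total ground atoms: 8.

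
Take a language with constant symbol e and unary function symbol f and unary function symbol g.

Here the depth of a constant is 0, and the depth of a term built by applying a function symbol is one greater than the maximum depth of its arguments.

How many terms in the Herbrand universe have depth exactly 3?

8

Let N_k = |{terms of depth ≤ k}|. Then N_0 = 1 and N_k = 1 + N_{k-1} + N_{k-1} for k ≥ 1 (one summand per function symbol, arity giving the exponent).
N_0 = 1
N_1 = 1 + 1 + 1 = 3
N_2 = 1 + 3 + 3 = 7
N_3 = 1 + 7 + 7 = 15
Terms of depth exactly 3: N_3 − N_2 = 15 − 7 = 8.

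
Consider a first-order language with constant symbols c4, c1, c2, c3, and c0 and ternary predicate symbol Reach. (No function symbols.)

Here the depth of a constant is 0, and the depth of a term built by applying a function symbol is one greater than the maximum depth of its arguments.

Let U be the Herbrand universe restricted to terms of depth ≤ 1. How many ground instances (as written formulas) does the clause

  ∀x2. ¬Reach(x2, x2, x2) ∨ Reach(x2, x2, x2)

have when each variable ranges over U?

Ground terms of depth ≤ 1:
  With no function symbols every ground term is a constant, so there are exactly 5 ground terms at every depth bound.
  N_0 = 5
  N_1 = 5
  Explicitly: c4, c1, c2, c3, c0.
So there are 5 ground terms available for substitution.
The clause has 1 distinct variable (x2), which appears in the body. In the free term algebra distinct substitutions yield syntactically distinct ground instances.
Number of ground instances = 5.

5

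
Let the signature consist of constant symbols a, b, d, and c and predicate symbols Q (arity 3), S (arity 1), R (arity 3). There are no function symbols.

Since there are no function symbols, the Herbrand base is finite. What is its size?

132

With no function symbols, the Herbrand universe is just the 4 constants.
Ground atoms per predicate: Q: 4^3 = 64, S: 4, R: 4^3 = 64.
Herbrand base size = 64 + 4 + 64 = 132.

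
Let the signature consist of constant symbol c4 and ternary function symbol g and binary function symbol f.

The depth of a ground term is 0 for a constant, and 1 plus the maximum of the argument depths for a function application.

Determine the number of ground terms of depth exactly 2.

Count level by level. With function symbols g/3, f/2, the terms of depth ≤ k are the 1 constant together with each function applied to depth-≤(k−1) tuples, so N_k = 1 + N_{k-1}^3 + N_{k-1}^2.
N_0 = 1
N_1 = 1 + 1^3 + 1^2 = 3
N_2 = 1 + 3^3 + 3^2 = 37
Terms of depth exactly 2: N_2 − N_1 = 37 − 3 = 34.

34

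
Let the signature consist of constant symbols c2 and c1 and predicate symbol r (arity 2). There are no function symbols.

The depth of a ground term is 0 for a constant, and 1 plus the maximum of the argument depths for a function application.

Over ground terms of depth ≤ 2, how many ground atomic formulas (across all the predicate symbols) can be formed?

4

First count ground terms of depth ≤ 2.
With no function symbols every ground term is a constant, so there are exactly 2 ground terms at every depth bound.
N_0 = 2
N_1 = 2
N_2 = 2
Explicitly: c2, c1.
So |H| = 2.
A ground atom is a predicate applied to a tuple of terms from H, so the count is the sum over predicates of |H|^arity:
  r: 2^2 = 4
Total ground atoms: 4.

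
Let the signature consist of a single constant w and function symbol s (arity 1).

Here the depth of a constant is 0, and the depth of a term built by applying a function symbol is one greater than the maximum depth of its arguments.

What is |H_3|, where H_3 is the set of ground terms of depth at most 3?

Let N_k = |{terms of depth ≤ k}|. Then N_0 = 1 and N_k = 1 + N_{k-1} for k ≥ 1 (one summand per function symbol, arity giving the exponent).
N_0 = 1
N_1 = 1 + 1 = 2
N_2 = 1 + 2 = 3
N_3 = 1 + 3 = 4
Explicitly: w, s(w), s(s(w)), s(s(s(w))).

4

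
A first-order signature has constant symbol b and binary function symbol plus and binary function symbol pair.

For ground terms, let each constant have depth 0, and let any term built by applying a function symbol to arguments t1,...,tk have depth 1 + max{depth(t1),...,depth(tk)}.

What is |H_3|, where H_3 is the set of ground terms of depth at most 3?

723

If N_k denotes the number of depth-≤k ground terms, the 1 constant gives N_0 = 1, and each function symbol of arity r contributes N_{k-1}^r new terms at level k: N_k = 1 + N_{k-1}^2 + N_{k-1}^2.
N_0 = 1
N_1 = 1 + 1^2 + 1^2 = 3
N_2 = 1 + 3^2 + 3^2 = 19
N_3 = 1 + 19^2 + 19^2 = 723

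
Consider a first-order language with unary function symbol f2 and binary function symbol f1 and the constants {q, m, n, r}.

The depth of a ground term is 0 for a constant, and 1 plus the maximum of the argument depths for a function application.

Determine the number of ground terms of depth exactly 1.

20

Let N_k = |{terms of depth ≤ k}|. Then N_0 = 4 and N_k = 4 + N_{k-1} + N_{k-1}^2 for k ≥ 1 (one summand per function symbol, arity giving the exponent).
N_0 = 4
N_1 = 4 + 4 + 4^2 = 24
Terms of depth exactly 1: N_1 − N_0 = 24 − 4 = 20.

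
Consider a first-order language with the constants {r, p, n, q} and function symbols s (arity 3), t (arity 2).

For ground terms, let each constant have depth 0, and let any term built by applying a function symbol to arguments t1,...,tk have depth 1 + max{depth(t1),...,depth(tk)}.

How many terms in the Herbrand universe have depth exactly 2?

599680

If N_k denotes the number of depth-≤k ground terms, the 4 constants give N_0 = 4, and each function symbol of arity r contributes N_{k-1}^r new terms at level k: N_k = 4 + N_{k-1}^3 + N_{k-1}^2.
N_0 = 4
N_1 = 4 + 4^3 + 4^2 = 84
N_2 = 4 + 84^3 + 84^2 = 599764
Terms of depth exactly 2: N_2 − N_1 = 599764 − 84 = 599680.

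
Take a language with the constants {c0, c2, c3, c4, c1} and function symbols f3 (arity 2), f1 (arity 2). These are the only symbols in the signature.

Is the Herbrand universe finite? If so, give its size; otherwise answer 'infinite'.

The signature has at least one function symbol (f3, arity 2) and at least one constant (c0).
Iterating f3 gives infinitely many distinct ground terms: c0, f3(c0, c0), f3(f3(c0, c0), f3(c0, c0)), ...
So the Herbrand universe is infinite.

infinite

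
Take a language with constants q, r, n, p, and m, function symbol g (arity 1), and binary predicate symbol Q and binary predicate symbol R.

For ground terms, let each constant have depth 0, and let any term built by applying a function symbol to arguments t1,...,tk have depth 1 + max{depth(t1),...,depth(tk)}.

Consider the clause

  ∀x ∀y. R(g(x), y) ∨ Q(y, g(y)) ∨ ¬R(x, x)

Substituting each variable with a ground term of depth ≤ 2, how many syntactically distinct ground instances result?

Ground terms of depth ≤ 2:
  Count level by level. With function symbols g/1, the terms of depth ≤ k are the 5 constants together with each function applied to depth-≤(k−1) tuples, so N_k = 5 + N_{k-1}.
  N_0 = 5
  N_1 = 5 + 5 = 10
  N_2 = 5 + 10 = 15
So there are 15 ground terms available for substitution.
The clause has 2 distinct variables (x, y), each appearing in the body. In the free term algebra distinct substitutions yield syntactically distinct ground instances.
Number of ground instances = 15^2 = 225.

225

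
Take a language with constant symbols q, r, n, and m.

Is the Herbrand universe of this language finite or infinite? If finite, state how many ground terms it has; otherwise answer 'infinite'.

There are no function symbols, so every ground term is one of the 4 constants.
The Herbrand universe is {q, r, n, m}, which is finite with 4 elements.

4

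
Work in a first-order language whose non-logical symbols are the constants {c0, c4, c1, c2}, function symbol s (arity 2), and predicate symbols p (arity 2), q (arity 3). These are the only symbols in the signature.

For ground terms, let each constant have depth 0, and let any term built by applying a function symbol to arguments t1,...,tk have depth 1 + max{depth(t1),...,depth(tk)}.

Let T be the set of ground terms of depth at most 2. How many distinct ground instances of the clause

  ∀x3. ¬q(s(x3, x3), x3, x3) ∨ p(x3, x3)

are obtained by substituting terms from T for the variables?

Ground terms of depth ≤ 2:
  Let N_k = |{terms of depth ≤ k}|. Then N_0 = 4 and N_k = 4 + N_{k-1}^2 for k ≥ 1 (one summand per function symbol, arity giving the exponent).
  N_0 = 4
  N_1 = 4 + 4^2 = 20
  N_2 = 4 + 20^2 = 404
So there are 404 ground terms available for substitution.
The body mentions the single quantified variable x3; since ground terms form a free algebra, no two substitutions collapse to the same formula.
Number of ground instances = 404.

404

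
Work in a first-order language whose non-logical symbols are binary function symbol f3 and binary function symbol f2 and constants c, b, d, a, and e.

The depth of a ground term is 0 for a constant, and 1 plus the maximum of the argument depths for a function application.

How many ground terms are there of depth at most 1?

Let N_k = |{terms of depth ≤ k}|. Then N_0 = 5 and N_k = 5 + N_{k-1}^2 + N_{k-1}^2 for k ≥ 1 (one summand per function symbol, arity giving the exponent).
N_0 = 5
N_1 = 5 + 5^2 + 5^2 = 55

55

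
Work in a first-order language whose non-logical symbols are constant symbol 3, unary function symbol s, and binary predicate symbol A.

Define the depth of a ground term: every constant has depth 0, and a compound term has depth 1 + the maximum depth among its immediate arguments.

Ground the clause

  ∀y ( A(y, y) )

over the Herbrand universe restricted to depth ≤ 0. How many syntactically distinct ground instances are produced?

Ground terms of depth ≤ 0:
  Let N_k = |{terms of depth ≤ k}|. Then N_0 = 1 and N_k = 1 + N_{k-1} for k ≥ 1 (one summand per function symbol, arity giving the exponent).
  N_0 = 1
  Explicitly: 3.
So there is exactly 1 ground term available for substitution.
The variable y ranges independently over the available ground terms, and distinct assignments produce distinct instances.
Number of ground instances = 1.

1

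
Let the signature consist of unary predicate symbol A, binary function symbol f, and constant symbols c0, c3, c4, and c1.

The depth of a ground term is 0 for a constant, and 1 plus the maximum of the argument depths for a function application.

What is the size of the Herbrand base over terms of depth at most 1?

First count ground terms of depth ≤ 1.
Let N_k count ground terms of depth at most k. Each non-constant term of depth ≤ k is some function symbol applied to depth-≤(k−1) arguments, giving N_k = 4 + N_{k-1}^2.
N_0 = 4
N_1 = 4 + 4^2 = 20
So |H| = 20.
A ground atom is a predicate applied to a tuple of terms from H, so the count is the sum over predicates of |H|^arity:
  A: 20
Total ground atoms: 20.

20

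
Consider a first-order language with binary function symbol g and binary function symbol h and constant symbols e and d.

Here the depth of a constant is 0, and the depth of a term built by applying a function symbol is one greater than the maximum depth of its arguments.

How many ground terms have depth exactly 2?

Write N_k for the number of ground terms of depth ≤ k. A term of depth ≤ k is either a constant or a function symbol applied to arguments of depth ≤ k−1, so N_k = 2 + N_{k-1}^2 + N_{k-1}^2.
N_0 = 2
N_1 = 2 + 2^2 + 2^2 = 10
N_2 = 2 + 10^2 + 10^2 = 202
Terms of depth exactly 2: N_2 − N_1 = 202 − 10 = 192.

192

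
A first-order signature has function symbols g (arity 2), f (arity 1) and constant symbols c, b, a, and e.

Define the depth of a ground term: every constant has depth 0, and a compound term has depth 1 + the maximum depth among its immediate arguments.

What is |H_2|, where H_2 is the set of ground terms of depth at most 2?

604

If N_k denotes the number of depth-≤k ground terms, the 4 constants give N_0 = 4, and each function symbol of arity r contributes N_{k-1}^r new terms at level k: N_k = 4 + N_{k-1}^2 + N_{k-1}.
N_0 = 4
N_1 = 4 + 4^2 + 4 = 24
N_2 = 4 + 24^2 + 24 = 604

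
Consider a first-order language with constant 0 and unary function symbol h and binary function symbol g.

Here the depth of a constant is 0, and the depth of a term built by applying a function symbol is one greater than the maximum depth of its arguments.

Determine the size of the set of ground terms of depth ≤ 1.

3

Let N_k count ground terms of depth at most k. Each non-constant term of depth ≤ k is some function symbol applied to depth-≤(k−1) arguments, giving N_k = 1 + N_{k-1} + N_{k-1}^2.
N_0 = 1
N_1 = 1 + 1 + 1^2 = 3
Explicitly: 0, h(0), g(0, 0).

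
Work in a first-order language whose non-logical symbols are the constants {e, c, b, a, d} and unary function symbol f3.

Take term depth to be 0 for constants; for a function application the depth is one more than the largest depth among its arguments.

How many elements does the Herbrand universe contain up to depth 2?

15

Let N_k = |{terms of depth ≤ k}|. Then N_0 = 5 and N_k = 5 + N_{k-1} for k ≥ 1 (one summand per function symbol, arity giving the exponent).
N_0 = 5
N_1 = 5 + 5 = 10
N_2 = 5 + 10 = 15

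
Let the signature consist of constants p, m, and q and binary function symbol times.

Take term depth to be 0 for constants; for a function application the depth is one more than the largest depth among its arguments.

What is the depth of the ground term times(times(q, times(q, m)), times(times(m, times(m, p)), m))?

4

depth(times(q, m)) = 1 + max(0, 0) = 1
depth(times(q, times(q, m))) = 1 + max(0, 1) = 2
depth(times(m, p)) = 1 + max(0, 0) = 1
depth(times(m, times(m, p))) = 1 + max(0, 1) = 2
depth(times(times(m, times(m, p)), m)) = 1 + max(2, 0) = 3
depth(times(times(q, times(q, m)), times(times(m, times(m, p)), m))) = 1 + max(2, 3) = 4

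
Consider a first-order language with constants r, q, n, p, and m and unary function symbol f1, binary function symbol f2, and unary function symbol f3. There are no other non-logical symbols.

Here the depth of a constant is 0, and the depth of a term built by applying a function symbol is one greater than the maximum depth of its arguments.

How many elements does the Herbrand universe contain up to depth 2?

1685

Let N_k count ground terms of depth at most k. Each non-constant term of depth ≤ k is some function symbol applied to depth-≤(k−1) arguments, giving N_k = 5 + N_{k-1} + N_{k-1}^2 + N_{k-1}.
N_0 = 5
N_1 = 5 + 5 + 5^2 + 5 = 40
N_2 = 5 + 40 + 40^2 + 40 = 1685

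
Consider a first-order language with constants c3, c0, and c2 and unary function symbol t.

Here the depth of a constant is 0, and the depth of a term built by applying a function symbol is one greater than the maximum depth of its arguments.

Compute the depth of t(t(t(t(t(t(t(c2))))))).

7

depth(t(c2)) = 1 + depth(c2) = 1 + 0 = 1
depth(t(t(c2))) = 1 + depth(t(c2)) = 1 + 1 = 2
depth(t(t(t(c2)))) = 1 + depth(t(t(c2))) = 1 + 2 = 3
depth(t(t(t(t(c2))))) = 1 + depth(t(t(t(c2)))) = 1 + 3 = 4
depth(t(t(t(t(t(c2)))))) = 1 + depth(t(t(t(t(c2))))) = 1 + 4 = 5
depth(t(t(t(t(t(t(c2))))))) = 1 + depth(t(t(t(t(t(c2)))))) = 1 + 5 = 6
depth(t(t(t(t(t(t(t(c2)))))))) = 1 + depth(t(t(t(t(t(t(c2))))))) = 1 + 6 = 7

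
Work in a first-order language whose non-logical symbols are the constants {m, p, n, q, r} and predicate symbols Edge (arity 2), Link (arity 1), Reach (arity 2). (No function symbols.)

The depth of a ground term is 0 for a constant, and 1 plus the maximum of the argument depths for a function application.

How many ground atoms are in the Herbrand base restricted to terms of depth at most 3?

55

First count ground terms of depth ≤ 3.
With no function symbols every ground term is a constant, so there are exactly 5 ground terms at every depth bound.
N_0 = 5
N_1 = 5
N_2 = 5
N_3 = 5
So |H| = 5.
Ground atoms are formed by filling each argument slot of a predicate with a term from H, so an r-ary predicate gives |H|^r atoms:
  Edge: 5^2 = 25;  Link: 5;  Reach: 5^2 = 25
Total ground atoms: 25 + 5 + 25 = 55.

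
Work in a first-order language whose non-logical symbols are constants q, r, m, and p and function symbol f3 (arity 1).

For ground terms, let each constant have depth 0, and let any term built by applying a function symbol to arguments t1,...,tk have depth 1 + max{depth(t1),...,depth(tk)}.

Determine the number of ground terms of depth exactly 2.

4

Let N_k count ground terms of depth at most k. Each non-constant term of depth ≤ k is some function symbol applied to depth-≤(k−1) arguments, giving N_k = 4 + N_{k-1}.
N_0 = 4
N_1 = 4 + 4 = 8
N_2 = 4 + 8 = 12
Terms of depth exactly 2: N_2 − N_1 = 12 − 8 = 4.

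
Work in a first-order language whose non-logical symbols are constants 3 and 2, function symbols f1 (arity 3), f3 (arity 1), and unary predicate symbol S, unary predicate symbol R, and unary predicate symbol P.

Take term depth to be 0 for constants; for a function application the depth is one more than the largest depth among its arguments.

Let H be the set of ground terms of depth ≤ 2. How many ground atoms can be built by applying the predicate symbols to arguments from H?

First count ground terms of depth ≤ 2.
Write N_k for the number of ground terms of depth ≤ k. A term of depth ≤ k is either a constant or a function symbol applied to arguments of depth ≤ k−1, so N_k = 2 + N_{k-1}^3 + N_{k-1}.
N_0 = 2
N_1 = 2 + 2^3 + 2 = 12
N_2 = 2 + 12^3 + 12 = 1742
So |H| = 1742.
A ground atom is a predicate applied to a tuple of terms from H, so the count is the sum over predicates of |H|^arity:
  S: 1742;  R: 1742;  P: 1742
Total ground atoms: 1742 + 1742 + 1742 = 5226.

5226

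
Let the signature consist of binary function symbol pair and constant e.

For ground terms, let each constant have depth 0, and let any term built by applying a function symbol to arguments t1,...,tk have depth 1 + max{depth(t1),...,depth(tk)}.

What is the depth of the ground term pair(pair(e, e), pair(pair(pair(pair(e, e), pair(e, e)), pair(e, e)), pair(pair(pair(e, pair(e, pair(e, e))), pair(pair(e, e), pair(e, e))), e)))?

depth(pair(e, e)) = 1 + max(0, 0) = 1
depth(pair(pair(e, e), pair(e, e))) = 1 + max(1, 1) = 2
depth(pair(pair(pair(e, e), pair(e, e)), pair(e, e))) = 1 + max(2, 1) = 3
depth(pair(e, pair(e, e))) = 1 + max(0, 1) = 2
depth(pair(e, pair(e, pair(e, e)))) = 1 + max(0, 2) = 3
depth(pair(pair(e, pair(e, pair(e, e))), pair(pair(e, e), pair(e, e)))) = 1 + max(3, 2) = 4
depth(pair(pair(pair(e, pair(e, pair(e, e))), pair(pair(e, e), pair(e, e))), e)) = 1 + max(4, 0) = 5
depth(pair(pair(pair(pair(e, e), pair(e, e)), pair(e, e)), pair(pair(pair(e, pair(e, pair(e, e))), pair(pair(e, e), pair(e, e))), e))) = 1 + max(3, 5) = 6
depth(pair(pair(e, e), pair(pair(pair(pair(e, e), pair(e, e)), pair(e, e)), pair(pair(pair(e, pair(e, pair(e, e))), pair(pair(e, e), pair(e, e))), e)))) = 1 + max(1, 6) = 7

7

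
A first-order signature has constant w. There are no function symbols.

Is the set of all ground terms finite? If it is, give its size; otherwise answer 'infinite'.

1

There are no function symbols, so the only ground term is the single constant.
The Herbrand universe is {w}, finite with 1 element.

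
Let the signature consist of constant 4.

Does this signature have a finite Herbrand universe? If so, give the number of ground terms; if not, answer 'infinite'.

1

There are no function symbols, so the only ground term is the single constant.
The Herbrand universe is {4}, finite with 1 element.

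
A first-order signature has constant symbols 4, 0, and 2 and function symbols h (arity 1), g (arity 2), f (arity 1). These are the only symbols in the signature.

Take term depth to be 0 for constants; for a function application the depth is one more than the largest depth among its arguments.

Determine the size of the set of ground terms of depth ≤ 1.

18

Count level by level. With function symbols h/1, g/2, f/1, the terms of depth ≤ k are the 3 constants together with each function applied to depth-≤(k−1) tuples, so N_k = 3 + N_{k-1} + N_{k-1}^2 + N_{k-1}.
N_0 = 3
N_1 = 3 + 3 + 3^2 + 3 = 18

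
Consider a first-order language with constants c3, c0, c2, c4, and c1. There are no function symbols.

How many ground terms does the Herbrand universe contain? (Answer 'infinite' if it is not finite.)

There are no function symbols, so every ground term is one of the 5 constants.
The Herbrand universe is {c3, c0, c2, c4, c1}, which is finite with 5 elements.

5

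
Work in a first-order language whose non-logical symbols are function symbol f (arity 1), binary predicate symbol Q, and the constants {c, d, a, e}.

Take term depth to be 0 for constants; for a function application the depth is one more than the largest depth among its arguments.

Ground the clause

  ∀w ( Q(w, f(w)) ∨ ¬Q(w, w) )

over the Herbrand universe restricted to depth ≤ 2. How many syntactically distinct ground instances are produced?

12

Ground terms of depth ≤ 2:
  If N_k denotes the number of depth-≤k ground terms, the 4 constants give N_0 = 4, and each function symbol of arity r contributes N_{k-1}^r new terms at level k: N_k = 4 + N_{k-1}.
  N_0 = 4
  N_1 = 4 + 4 = 8
  N_2 = 4 + 8 = 12
  Explicitly: c, d, a, e, f(c), f(d), f(a), f(e), f(f(c)), f(f(d)), f(f(a)), f(f(e)).
So there are 12 ground terms available for substitution.
The body mentions the single quantified variable w; since ground terms form a free algebra, no two substitutions collapse to the same formula.
Number of ground instances = 12.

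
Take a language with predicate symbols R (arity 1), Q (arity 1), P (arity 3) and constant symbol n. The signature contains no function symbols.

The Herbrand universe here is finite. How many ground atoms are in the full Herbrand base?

With no function symbols, the Herbrand universe is just the 1 constant.
Ground atoms per predicate: R: 1, Q: 1, P: 1^3 = 1.
Herbrand base size = 1 + 1 + 1 = 3.

3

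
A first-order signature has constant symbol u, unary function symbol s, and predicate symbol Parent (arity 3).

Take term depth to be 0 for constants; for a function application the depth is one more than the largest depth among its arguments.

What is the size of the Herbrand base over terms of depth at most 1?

8

First count ground terms of depth ≤ 1.
Let N_k = |{terms of depth ≤ k}|. Then N_0 = 1 and N_k = 1 + N_{k-1} for k ≥ 1 (one summand per function symbol, arity giving the exponent).
N_0 = 1
N_1 = 1 + 1 = 2
Explicitly: u, s(u).
So |H| = 2.
Ground atoms are formed by filling each argument slot of a predicate with a term from H, so an r-ary predicate gives |H|^r atoms:
  Parent: 2^3 = 8
Total ground atoms: 8.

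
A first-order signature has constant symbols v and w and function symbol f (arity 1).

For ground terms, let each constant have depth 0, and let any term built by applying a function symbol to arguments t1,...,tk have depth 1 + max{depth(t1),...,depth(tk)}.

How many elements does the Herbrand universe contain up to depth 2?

If N_k denotes the number of depth-≤k ground terms, the 2 constants give N_0 = 2, and each function symbol of arity r contributes N_{k-1}^r new terms at level k: N_k = 2 + N_{k-1}.
N_0 = 2
N_1 = 2 + 2 = 4
N_2 = 2 + 4 = 6
Explicitly: v, w, f(v), f(w), f(f(v)), f(f(w)).

6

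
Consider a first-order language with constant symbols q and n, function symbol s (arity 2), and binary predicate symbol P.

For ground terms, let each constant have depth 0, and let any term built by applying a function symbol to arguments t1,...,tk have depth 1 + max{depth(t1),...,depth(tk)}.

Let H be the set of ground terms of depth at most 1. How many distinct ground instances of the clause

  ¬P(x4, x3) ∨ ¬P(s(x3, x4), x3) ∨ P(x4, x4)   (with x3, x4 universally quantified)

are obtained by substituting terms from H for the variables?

Ground terms of depth ≤ 1:
  If N_k denotes the number of depth-≤k ground terms, the 2 constants give N_0 = 2, and each function symbol of arity r contributes N_{k-1}^r new terms at level k: N_k = 2 + N_{k-1}^2.
  N_0 = 2
  N_1 = 2 + 2^2 = 6
  Explicitly: q, n, s(q, q), s(q, n), s(n, q), s(n, n).
So there are 6 ground terms available for substitution.
There are 2 variables to instantiate (x3, x4), each occurring in at least one literal, so different choices give different ground instances.
Number of ground instances = 6^2 = 36.

36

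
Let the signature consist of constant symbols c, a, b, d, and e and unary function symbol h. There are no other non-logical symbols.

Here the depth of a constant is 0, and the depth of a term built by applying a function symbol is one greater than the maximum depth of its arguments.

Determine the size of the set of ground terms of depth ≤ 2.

Let N_k = |{terms of depth ≤ k}|. Then N_0 = 5 and N_k = 5 + N_{k-1} for k ≥ 1 (one summand per function symbol, arity giving the exponent).
N_0 = 5
N_1 = 5 + 5 = 10
N_2 = 5 + 10 = 15

15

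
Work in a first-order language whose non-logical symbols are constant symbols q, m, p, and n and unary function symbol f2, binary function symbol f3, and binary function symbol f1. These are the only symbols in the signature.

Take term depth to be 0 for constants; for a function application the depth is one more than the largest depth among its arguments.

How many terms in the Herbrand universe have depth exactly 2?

3204

Let N_k count ground terms of depth at most k. Each non-constant term of depth ≤ k is some function symbol applied to depth-≤(k−1) arguments, giving N_k = 4 + N_{k-1} + N_{k-1}^2 + N_{k-1}^2.
N_0 = 4
N_1 = 4 + 4 + 4^2 + 4^2 = 40
N_2 = 4 + 40 + 40^2 + 40^2 = 3244
Terms of depth exactly 2: N_2 − N_1 = 3244 − 40 = 3204.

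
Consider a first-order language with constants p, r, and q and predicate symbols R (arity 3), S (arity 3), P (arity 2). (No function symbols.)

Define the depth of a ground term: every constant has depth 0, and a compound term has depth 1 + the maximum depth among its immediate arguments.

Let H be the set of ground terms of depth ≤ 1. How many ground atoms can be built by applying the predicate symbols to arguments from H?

63

First count ground terms of depth ≤ 1.
With no function symbols every ground term is a constant, so there are exactly 3 ground terms at every depth bound.
N_0 = 3
N_1 = 3
So |H| = 3.
Each predicate of arity r yields |H|^r ground atoms (one per choice of an r-tuple from H):
  R: 3^3 = 27;  S: 3^3 = 27;  P: 3^2 = 9
Total ground atoms: 27 + 27 + 9 = 63.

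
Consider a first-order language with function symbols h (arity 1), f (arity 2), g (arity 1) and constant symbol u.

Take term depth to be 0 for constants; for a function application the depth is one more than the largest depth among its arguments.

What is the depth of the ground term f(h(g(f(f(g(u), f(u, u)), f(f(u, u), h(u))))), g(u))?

6

depth(g(u)) = 1 + depth(u) = 1 + 0 = 1
depth(f(u, u)) = 1 + max(0, 0) = 1
depth(f(g(u), f(u, u))) = 1 + max(1, 1) = 2
depth(h(u)) = 1 + depth(u) = 1 + 0 = 1
depth(f(f(u, u), h(u))) = 1 + max(1, 1) = 2
depth(f(f(g(u), f(u, u)), f(f(u, u), h(u)))) = 1 + max(2, 2) = 3
depth(g(f(f(g(u), f(u, u)), f(f(u, u), h(u))))) = 1 + depth(f(f(g(u), f(u, u)), f(f(u, u), h(u)))) = 1 + 3 = 4
depth(h(g(f(f(g(u), f(u, u)), f(f(u, u), h(u)))))) = 1 + depth(g(f(f(g(u), f(u, u)), f(f(u, u), h(u))))) = 1 + 4 = 5
depth(f(h(g(f(f(g(u), f(u, u)), f(f(u, u), h(u))))), g(u))) = 1 + max(5, 1) = 6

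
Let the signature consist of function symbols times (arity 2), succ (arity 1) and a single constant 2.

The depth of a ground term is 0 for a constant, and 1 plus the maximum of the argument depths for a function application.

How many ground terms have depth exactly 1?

2

Let N_k = |{terms of depth ≤ k}|. Then N_0 = 1 and N_k = 1 + N_{k-1}^2 + N_{k-1} for k ≥ 1 (one summand per function symbol, arity giving the exponent).
N_0 = 1
N_1 = 1 + 1^2 + 1 = 3
Terms of depth exactly 1: N_1 − N_0 = 3 − 1 = 2.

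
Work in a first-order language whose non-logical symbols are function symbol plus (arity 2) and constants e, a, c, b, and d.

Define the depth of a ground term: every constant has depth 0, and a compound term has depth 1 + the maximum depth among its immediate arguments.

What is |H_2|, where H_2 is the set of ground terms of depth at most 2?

905

Write N_k for the number of ground terms of depth ≤ k. A term of depth ≤ k is either a constant or a function symbol applied to arguments of depth ≤ k−1, so N_k = 5 + N_{k-1}^2.
N_0 = 5
N_1 = 5 + 5^2 = 30
N_2 = 5 + 30^2 = 905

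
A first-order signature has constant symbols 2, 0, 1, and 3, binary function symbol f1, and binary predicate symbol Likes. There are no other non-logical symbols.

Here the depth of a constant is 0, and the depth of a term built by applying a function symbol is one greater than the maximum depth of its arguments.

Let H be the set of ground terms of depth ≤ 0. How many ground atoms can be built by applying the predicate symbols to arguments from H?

16

First count ground terms of depth ≤ 0.
Let N_k count ground terms of depth at most k. Each non-constant term of depth ≤ k is some function symbol applied to depth-≤(k−1) arguments, giving N_k = 4 + N_{k-1}^2.
N_0 = 4
So |H| = 4.
Each predicate of arity r yields |H|^r ground atoms (one per choice of an r-tuple from H):
  Likes: 4^2 = 16
Total ground atoms: 16.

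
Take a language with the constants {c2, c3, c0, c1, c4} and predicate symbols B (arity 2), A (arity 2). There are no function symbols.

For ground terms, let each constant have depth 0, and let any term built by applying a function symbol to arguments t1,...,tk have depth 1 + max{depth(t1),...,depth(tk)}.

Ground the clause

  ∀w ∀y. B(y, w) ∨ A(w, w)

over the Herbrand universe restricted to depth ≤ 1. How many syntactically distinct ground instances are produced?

Ground terms of depth ≤ 1:
  With no function symbols every ground term is a constant, so there are exactly 5 ground terms at every depth bound.
  N_0 = 5
  N_1 = 5
  Explicitly: c2, c3, c0, c1, c4.
So there are 5 ground terms available for substitution.
There are 2 variables to instantiate (w, y), each occurring in at least one literal, so different choices give different ground instances.
Number of ground instances = 5^2 = 25.

25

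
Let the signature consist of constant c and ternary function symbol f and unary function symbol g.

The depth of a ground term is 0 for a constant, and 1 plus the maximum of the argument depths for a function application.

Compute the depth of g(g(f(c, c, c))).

3

depth(f(c, c, c)) = 1 + max(0, 0, 0) = 1
depth(g(f(c, c, c))) = 1 + depth(f(c, c, c)) = 1 + 1 = 2
depth(g(g(f(c, c, c)))) = 1 + depth(g(f(c, c, c))) = 1 + 2 = 3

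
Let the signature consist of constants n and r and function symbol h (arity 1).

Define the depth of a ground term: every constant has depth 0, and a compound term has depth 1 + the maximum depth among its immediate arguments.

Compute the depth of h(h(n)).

depth(h(n)) = 1 + depth(n) = 1 + 0 = 1
depth(h(h(n))) = 1 + depth(h(n)) = 1 + 1 = 2

2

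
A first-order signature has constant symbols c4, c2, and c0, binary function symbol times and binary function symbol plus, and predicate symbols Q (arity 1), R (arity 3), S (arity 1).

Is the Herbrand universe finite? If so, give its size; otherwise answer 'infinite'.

The signature has at least one function symbol (times, arity 2) and at least one constant (c4).
Iterating times gives infinitely many distinct ground terms: c4, times(c4, c4), times(times(c4, c4), times(c4, c4)), ...
So the Herbrand universe is infinite.

infinite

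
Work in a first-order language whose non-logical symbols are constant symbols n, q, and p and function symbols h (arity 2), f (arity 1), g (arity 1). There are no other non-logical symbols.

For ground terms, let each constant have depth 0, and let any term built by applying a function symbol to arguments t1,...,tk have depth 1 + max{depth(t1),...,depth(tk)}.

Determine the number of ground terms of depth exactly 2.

345

Let N_k = |{terms of depth ≤ k}|. Then N_0 = 3 and N_k = 3 + N_{k-1}^2 + N_{k-1} + N_{k-1} for k ≥ 1 (one summand per function symbol, arity giving the exponent).
N_0 = 3
N_1 = 3 + 3^2 + 3 + 3 = 18
N_2 = 3 + 18^2 + 18 + 18 = 363
Terms of depth exactly 2: N_2 − N_1 = 363 − 18 = 345.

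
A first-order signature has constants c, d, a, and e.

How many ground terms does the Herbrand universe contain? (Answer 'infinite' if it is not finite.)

There are no function symbols, so every ground term is one of the 4 constants.
The Herbrand universe is {c, d, a, e}, which is finite with 4 elements.

4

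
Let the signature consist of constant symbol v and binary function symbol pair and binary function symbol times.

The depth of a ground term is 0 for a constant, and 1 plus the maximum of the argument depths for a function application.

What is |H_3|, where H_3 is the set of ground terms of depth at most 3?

723

Let N_k = |{terms of depth ≤ k}|. Then N_0 = 1 and N_k = 1 + N_{k-1}^2 + N_{k-1}^2 for k ≥ 1 (one summand per function symbol, arity giving the exponent).
N_0 = 1
N_1 = 1 + 1^2 + 1^2 = 3
N_2 = 1 + 3^2 + 3^2 = 19
N_3 = 1 + 19^2 + 19^2 = 723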